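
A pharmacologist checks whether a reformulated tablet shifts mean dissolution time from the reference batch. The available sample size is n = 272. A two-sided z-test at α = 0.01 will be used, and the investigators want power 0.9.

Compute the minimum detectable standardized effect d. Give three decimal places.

d ≈ 0.234

Need Φ(δ − 2.576) = 0.9, so δ = 2.576 + 1.282 = 3.857.
(Lower-tail contribution to power is negligible for δ > 0.)
δ = d·√n ⇒ d = δ/√n = 3.857/√272 = 0.2339.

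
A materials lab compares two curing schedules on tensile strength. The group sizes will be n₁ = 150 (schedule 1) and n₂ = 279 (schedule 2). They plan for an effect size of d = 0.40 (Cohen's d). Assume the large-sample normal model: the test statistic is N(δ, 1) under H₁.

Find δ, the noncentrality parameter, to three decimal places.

The noncentrality parameter scales effect size by the design's sample-size factor: δ = d / √(1/n₁ + 1/n₂) = 0.40 / √(1/150 + 1/279) = 3.9507

δ ≈ 3.951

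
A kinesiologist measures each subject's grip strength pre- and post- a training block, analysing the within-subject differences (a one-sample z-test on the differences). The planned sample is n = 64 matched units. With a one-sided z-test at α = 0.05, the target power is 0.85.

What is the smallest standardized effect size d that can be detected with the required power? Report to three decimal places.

d ≈ 0.335

Need Φ(δ − 1.645) = 0.85, so δ = 1.645 + 1.036 = 2.681.
δ = d·√n ⇒ d = δ/√n = 2.681/√64 = 0.3352.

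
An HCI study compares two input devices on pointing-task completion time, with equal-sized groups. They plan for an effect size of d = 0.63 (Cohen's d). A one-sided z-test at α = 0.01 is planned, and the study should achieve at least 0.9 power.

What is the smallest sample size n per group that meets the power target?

n = 66 per group

For power 0.9 need Φ(δ − z_{0.01}) = 0.9, so δ = z_{0.01} + z_{0.10} = 2.326 + 1.282 = 3.608.
δ = d·√(n/2) ⇒ n = 2(δ/d)² = 2 × (3.608 / 0.63)² = 65.59.
Round up to the next whole unit.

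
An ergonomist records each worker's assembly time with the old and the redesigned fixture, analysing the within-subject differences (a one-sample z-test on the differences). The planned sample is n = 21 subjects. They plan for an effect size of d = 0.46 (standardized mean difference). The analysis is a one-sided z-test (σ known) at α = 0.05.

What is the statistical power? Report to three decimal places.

Power ≈ 0.678

Noncentrality parameter: δ = d·√n = 0.46 × √21 = 2.1080
Critical value for a one-sided test at α = 0.05: z_α = 1.645.
Power = P(Z > 1.645 − δ) = Φ(0.463) = 0.6784.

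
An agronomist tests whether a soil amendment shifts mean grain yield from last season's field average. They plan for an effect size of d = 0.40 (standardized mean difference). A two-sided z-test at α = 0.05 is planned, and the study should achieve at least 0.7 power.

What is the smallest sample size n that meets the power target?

n = 39

Set Φ(δ − 1.960) = 0.7; then δ − 1.960 = Φ⁻¹(0.7) = 0.524, giving δ = 2.484.
(For δ > 0 the lower-tail rejection region contributes negligibly to power, so the one-term inversion is standard.)
δ = d·√n ⇒ n = (δ/d)² = (2.484 / 0.40)² = 38.58.
Rounding up, n = 39.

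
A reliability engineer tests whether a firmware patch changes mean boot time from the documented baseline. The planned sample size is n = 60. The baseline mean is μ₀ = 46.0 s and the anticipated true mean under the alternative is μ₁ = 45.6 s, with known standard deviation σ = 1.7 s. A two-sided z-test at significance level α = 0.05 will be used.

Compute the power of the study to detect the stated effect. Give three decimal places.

Standardized effect: d = |μ₁ − μ₀| / σ = |45.6 − 46.0| / 1.7 = 0.2353
Noncentrality parameter: δ = d·√n = 0.2353 × √60 = 1.8226
Two-sided α = 0.05 → critical value z_{0.025} = 1.960.
Power = Φ(δ − 1.960) + Φ(−δ − 1.960) = Φ(-0.137) + Φ(-3.783) = 0.4454 + 0.0001 = 0.4454.

Power ≈ 0.445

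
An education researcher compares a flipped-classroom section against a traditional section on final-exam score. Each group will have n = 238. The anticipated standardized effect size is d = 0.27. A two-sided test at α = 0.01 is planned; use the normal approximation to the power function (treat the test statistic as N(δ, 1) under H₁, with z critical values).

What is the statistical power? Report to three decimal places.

Noncentrality parameter: δ = d·√(n/2) = 0.27 × √(238/2) = 2.9454
Two-sided α = 0.01 → critical value z_{0.005} = 2.576.
Power = Φ(δ − 2.576) + Φ(−δ − 2.576) = Φ(0.370) + Φ(-5.521) = 0.6441 + 0.0000 = 0.6441.

Power ≈ 0.644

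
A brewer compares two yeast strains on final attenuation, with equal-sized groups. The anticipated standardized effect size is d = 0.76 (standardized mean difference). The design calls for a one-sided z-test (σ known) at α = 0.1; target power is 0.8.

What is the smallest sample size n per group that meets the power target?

n = 16 per group

For power 0.8 need Φ(δ − z_{0.1}) = 0.8, so δ = z_{0.1} + z_{0.20} = 1.282 + 0.842 = 2.123.
δ = d·√(n/2) ⇒ n = 2(δ/d)² = 2 × (2.123 / 0.76)² = 15.61.
Round up to the next whole unit.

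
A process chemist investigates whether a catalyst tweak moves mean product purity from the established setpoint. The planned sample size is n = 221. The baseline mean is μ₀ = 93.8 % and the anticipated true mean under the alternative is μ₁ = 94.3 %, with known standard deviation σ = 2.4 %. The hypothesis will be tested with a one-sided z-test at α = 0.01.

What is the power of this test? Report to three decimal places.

Power ≈ 0.780

Standardized effect: d = |μ₁ − μ₀| / σ = |94.3 − 93.8| / 2.4 = 0.2083
Noncentrality parameter: δ = d·√n = 0.2083 × √221 = 3.0971
One-sided α = 0.01 → critical value z_{0.01} = 2.326.
Power = Φ(δ − 2.326) = Φ(0.771) = 0.7796.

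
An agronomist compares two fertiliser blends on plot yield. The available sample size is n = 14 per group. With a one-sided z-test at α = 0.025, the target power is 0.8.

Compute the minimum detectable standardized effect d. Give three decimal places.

Required noncentrality: δ = z_{0.025} + z_{0.20} = 1.960 + 0.842 = 2.802.
δ = d·√(n/2) ⇒ d = δ/√(n/2) = 2.802/√(14/2) = 1.0589.

d ≈ 1.059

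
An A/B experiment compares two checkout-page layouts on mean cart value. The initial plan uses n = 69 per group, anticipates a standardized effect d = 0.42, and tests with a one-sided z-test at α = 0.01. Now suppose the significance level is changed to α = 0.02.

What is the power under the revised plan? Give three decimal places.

Power ≈ 0.660

δ = d·√(n/2) = 0.42 × √(69/2) = 2.4669 (unchanged). New critical value: z_{0.02} = 2.054.
Revised power = P(Z > 2.054 − δ) = Φ(0.413) = 0.6603.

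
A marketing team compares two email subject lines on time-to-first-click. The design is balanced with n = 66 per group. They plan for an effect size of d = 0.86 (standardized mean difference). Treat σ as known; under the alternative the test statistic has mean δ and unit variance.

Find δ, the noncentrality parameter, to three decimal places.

The noncentrality parameter scales effect size by the design's sample-size factor: δ = d·√(n/2) = 0.86 × √(66/2) = 4.9403

δ ≈ 4.940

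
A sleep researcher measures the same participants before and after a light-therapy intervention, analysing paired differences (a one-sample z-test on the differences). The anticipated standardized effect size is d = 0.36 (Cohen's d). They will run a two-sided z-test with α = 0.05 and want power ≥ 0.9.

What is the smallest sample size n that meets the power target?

Set Φ(δ − 1.960) = 0.9; then δ − 1.960 = Φ⁻¹(0.9) = 1.282, giving δ = 3.242.
(For δ > 0 the lower-tail rejection region contributes negligibly to power, so the one-term inversion is standard.)
δ = d·√n ⇒ n = (δ/d)² = (3.242 / 0.36)² = 81.08.
Round up to the next whole unit.

n = 82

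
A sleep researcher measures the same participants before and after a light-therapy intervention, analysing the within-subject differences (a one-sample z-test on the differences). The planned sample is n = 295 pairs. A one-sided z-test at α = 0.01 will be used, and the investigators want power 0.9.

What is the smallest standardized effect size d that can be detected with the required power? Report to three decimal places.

d ≈ 0.210

Need Φ(δ − 2.326) = 0.9, so δ = 2.326 + 1.282 = 3.608.
δ = d·√n ⇒ d = δ/√n = 3.608/√295 = 0.2101.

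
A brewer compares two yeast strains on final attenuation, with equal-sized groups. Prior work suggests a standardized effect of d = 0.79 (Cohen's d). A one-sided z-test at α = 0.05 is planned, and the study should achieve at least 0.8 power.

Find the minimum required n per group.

For power 0.8 need Φ(δ − z_{0.05}) = 0.8, so δ = z_{0.05} + z_{0.20} = 1.645 + 0.842 = 2.486.
δ = d·√(n/2) ⇒ n = 2(δ/d)² = 2 × (2.486 / 0.79)² = 19.81.
Round up to the next whole unit.

n = 20 per group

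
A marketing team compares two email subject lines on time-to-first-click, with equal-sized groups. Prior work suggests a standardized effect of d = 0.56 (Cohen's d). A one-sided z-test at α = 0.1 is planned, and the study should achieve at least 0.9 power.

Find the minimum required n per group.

For power 0.9 need Φ(δ − z_{0.1}) = 0.9, so δ = z_{0.1} + z_{0.10} = 1.282 + 1.282 = 2.563.
δ = d·√(n/2) ⇒ n = 2(δ/d)² = 2 × (2.563 / 0.56)² = 41.90.
Rounding up, n = 42 per group.

n = 42 per group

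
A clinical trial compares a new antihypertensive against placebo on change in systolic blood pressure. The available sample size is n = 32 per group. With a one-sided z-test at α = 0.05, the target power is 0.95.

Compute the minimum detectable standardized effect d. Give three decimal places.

Required noncentrality: δ = z_{0.05} + z_{0.05} = 1.645 + 1.645 = 3.290.
δ = d·√(n/2) ⇒ d = δ/√(n/2) = 3.290/√(32/2) = 0.8224.

d ≈ 0.822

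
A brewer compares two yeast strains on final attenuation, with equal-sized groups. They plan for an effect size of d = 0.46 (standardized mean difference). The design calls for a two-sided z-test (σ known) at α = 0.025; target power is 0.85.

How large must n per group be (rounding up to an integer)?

n = 102 per group

Set Φ(δ − 2.241) = 0.85; then δ − 2.241 = Φ⁻¹(0.85) = 1.036, giving δ = 3.278.
(The Φ(−δ − z_{α/2}) term is vanishingly small for δ > 0 and is dropped in the standard sample-size formula.)
δ = d·√(n/2) ⇒ n = 2(δ/d)² = 2 × (3.278 / 0.46)² = 101.55.
Round up to the next whole unit.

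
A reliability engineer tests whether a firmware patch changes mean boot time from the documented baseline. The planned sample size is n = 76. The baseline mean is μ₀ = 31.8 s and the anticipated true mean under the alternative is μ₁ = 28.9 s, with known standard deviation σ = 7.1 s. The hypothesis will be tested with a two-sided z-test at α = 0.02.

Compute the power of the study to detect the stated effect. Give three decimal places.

Standardized effect: d = |μ₁ − μ₀| / σ = |28.9 − 31.8| / 7.1 = 0.4085
Noncentrality parameter: δ = d·√n = 0.4085 × √76 = 3.5608
Two-sided α = 0.02 → critical value z_{0.01} = 2.326.
Power = Φ(δ − 2.326) + Φ(−δ − 2.326) = Φ(1.234) + Φ(-5.887) = 0.8915 + 0.0000 = 0.8915.

Power ≈ 0.891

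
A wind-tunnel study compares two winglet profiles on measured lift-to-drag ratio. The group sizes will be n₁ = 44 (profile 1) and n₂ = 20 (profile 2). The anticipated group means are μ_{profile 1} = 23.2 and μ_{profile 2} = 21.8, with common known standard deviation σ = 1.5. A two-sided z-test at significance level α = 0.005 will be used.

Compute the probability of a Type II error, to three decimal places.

β ≈ 0.257

Standardized effect: d = |μ_{profile 1} − μ_{profile 2}| / σ = |23.2 − 21.8| / 1.5 = 0.9333
Noncentrality parameter: δ = d / √(1/n₁ + 1/n₂) = 0.9333 / √(1/44 + 1/20) = 3.4609
Two-sided α = 0.005 → critical value z_{0.0025} = 2.807.
Power = Φ(δ − 2.807) + Φ(−δ − 2.807) = Φ(0.654) + Φ(-6.268) = 0.7434 + 0.0000 = 0.7434.
Type II error: β = 1 − power = 1 − 0.7434 = 0.2566.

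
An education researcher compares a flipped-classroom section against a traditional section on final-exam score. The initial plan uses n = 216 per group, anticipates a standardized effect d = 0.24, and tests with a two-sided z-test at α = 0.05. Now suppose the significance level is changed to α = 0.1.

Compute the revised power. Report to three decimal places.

δ = d·√(n/2) = 0.24 × √(216/2) = 2.4942 (unchanged). New critical value: z_{0.05} = 1.645.
Revised power = Φ(δ − 1.645) + Φ(−δ − 1.645) = Φ(0.849) + Φ(-4.139) = 0.8021 + 0.0000 = 0.8022.

Power ≈ 0.802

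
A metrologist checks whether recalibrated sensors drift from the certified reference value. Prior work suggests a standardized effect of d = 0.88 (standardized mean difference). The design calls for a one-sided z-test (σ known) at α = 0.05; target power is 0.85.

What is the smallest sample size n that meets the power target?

n = 10

Set Φ(δ − 1.645) = 0.85; then δ − 1.645 = Φ⁻¹(0.85) = 1.036, giving δ = 2.681.
δ = d·√n ⇒ n = (δ/d)² = (2.681 / 0.88)² = 9.28.
Rounding up, n = 10.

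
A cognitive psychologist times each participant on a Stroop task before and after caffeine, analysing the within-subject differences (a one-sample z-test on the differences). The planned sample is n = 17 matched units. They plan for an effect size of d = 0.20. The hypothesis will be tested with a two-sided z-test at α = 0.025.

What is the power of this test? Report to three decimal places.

Power ≈ 0.079

Noncentrality parameter: δ = d·√n = 0.20 × √17 = 0.8246
Critical value for a two-sided test at α = 0.025: z_{α/2} = 2.241.
Power = Φ(δ − 2.241) + Φ(−δ − 2.241) = Φ(-1.417) + Φ(-3.066) = 0.0783 + 0.0011 = 0.0794.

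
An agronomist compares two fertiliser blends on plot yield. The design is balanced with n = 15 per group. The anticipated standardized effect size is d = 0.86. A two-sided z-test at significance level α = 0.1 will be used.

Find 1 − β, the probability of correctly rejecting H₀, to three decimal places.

Noncentrality parameter: δ = d·√(n/2) = 0.86 × √(15/2) = 2.3552
Critical value for a two-sided test at α = 0.1: z_{α/2} = 1.645.
Power = Φ(δ − 1.645) + Φ(−δ − 1.645) = Φ(0.710) + Φ(-4.000) = 0.7613 + 0.0000 = 0.7613.

Power ≈ 0.761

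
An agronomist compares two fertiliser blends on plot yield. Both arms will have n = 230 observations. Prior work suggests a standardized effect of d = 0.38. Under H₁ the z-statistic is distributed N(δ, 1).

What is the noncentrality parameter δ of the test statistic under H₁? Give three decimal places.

The noncentrality parameter scales effect size by the design's sample-size factor: δ = d·√(n/2) = 0.38 × √(230/2) = 4.0750

δ ≈ 4.075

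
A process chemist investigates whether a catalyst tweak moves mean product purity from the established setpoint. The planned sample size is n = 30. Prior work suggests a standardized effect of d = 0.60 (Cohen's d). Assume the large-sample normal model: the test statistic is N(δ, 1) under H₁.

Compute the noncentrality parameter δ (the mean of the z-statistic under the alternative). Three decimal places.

δ = d·√n = 0.60 × √30 = 3.2863

δ ≈ 3.286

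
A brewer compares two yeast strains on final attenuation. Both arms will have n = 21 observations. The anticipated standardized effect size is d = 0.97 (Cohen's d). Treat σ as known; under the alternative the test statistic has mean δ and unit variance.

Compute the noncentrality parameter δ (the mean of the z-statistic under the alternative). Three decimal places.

The noncentrality parameter scales effect size by the design's sample-size factor: δ = d·√(n/2) = 0.97 × √(21/2) = 3.1432

δ ≈ 3.143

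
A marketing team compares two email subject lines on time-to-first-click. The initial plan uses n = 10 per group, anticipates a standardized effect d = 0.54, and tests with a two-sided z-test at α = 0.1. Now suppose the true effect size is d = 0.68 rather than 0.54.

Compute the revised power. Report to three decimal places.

Power ≈ 0.451

With d = 0.68: δ = d·√(n/2) = 0.68 × √(10/2) = 1.5205. Critical value z_{0.05} = 1.645.
Revised power = Φ(δ − 1.645) + Φ(−δ − 1.645) = Φ(-0.124) + Φ(-3.165) = 0.4505 + 0.0008 = 0.4513.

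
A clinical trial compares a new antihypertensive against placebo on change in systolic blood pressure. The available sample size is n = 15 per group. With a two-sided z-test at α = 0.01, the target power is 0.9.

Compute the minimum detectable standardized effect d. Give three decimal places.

d ≈ 1.409

Need Φ(δ − 2.576) = 0.9, so δ = 2.576 + 1.282 = 3.857.
(Lower-tail contribution to power is negligible for δ > 0.)
δ = d·√(n/2) ⇒ d = δ/√(n/2) = 3.857/√(15/2) = 1.4085.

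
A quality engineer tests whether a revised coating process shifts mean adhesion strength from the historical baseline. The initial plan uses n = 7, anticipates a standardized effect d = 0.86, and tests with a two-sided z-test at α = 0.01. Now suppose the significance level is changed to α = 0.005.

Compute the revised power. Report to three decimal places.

δ = d·√n = 0.86 × √7 = 2.2753 (unchanged). New critical value: z_{0.0025} = 2.807.
Revised power = Φ(δ − 2.807) + Φ(−δ − 2.807) = Φ(-0.532) + Φ(-5.082) = 0.2975 + 0.0000 = 0.2975.

Power ≈ 0.297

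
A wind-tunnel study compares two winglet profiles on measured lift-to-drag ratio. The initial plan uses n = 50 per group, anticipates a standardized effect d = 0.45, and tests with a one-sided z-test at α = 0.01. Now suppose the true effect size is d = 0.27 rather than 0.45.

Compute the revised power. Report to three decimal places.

With d = 0.27: δ = d·√(n/2) = 0.27 × √(50/2) = 1.3500. Critical value z_{0.01} = 2.326.
Revised power = P(Z > 2.326 − δ) = Φ(-0.976) = 0.1644.

Power ≈ 0.164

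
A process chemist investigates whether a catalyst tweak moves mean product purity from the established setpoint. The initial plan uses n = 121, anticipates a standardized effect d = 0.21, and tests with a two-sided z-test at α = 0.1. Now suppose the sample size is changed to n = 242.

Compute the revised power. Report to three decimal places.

Power ≈ 0.948

With n = 242: δ = d·√n = 0.21 × √242 = 3.2668. Critical value z_{0.05} = 1.645.
Revised power = Φ(δ − 1.645) + Φ(−δ − 1.645) = Φ(1.622) + Φ(-4.912) = 0.9476 + 0.0000 = 0.9476.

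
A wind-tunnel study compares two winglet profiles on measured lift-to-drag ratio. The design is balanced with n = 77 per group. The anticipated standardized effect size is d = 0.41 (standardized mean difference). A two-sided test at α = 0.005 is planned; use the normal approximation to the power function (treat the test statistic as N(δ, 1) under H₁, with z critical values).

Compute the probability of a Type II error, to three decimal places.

Noncentrality parameter: δ = d·√(n/2) = 0.41 × √(77/2) = 2.5440
Two-sided α = 0.005 → critical value z_{0.0025} = 2.807.
Power = Φ(δ − 2.807) + Φ(−δ − 2.807) = Φ(-0.263) + Φ(-5.351) = 0.3963 + 0.0000 = 0.3963.
Type II error: β = 1 − power = 1 − 0.3963 = 0.6037.

β ≈ 0.604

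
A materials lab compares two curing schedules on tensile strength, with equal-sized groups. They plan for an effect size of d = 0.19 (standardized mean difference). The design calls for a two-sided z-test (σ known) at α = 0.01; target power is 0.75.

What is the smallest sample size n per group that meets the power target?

n = 586 per group

Set Φ(δ − 2.576) = 0.75; then δ − 2.576 = Φ⁻¹(0.75) = 0.674, giving δ = 3.250.
(Ignoring the negligible lower-tail rejection probability gives the usual closed-form inversion.)
δ = d·√(n/2) ⇒ n = 2(δ/d)² = 2 × (3.250 / 0.19)² = 585.29.
Round up to the next whole unit.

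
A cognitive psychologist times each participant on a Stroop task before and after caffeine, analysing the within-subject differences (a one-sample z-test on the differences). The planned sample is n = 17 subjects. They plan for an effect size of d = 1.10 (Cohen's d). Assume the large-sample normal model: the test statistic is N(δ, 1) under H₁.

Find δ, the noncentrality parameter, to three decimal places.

The noncentrality parameter scales effect size by the design's sample-size factor: δ = d·√n = 1.10 × √17 = 4.5354

δ ≈ 4.535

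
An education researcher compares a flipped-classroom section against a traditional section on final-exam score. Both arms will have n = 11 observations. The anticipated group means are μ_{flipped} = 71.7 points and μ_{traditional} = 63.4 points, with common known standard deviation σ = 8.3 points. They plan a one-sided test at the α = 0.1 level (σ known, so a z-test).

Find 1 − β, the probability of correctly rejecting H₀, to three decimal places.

Power ≈ 0.856

Standardized effect: d = |μ_{flipped} − μ_{traditional}| / σ = |71.7 − 63.4| / 8.3 = 1.0000
Noncentrality parameter: δ = d·√(n/2) = 1.0000 × √(11/2) = 2.3452
One-sided α = 0.1 → critical value z_{0.1} = 1.282.
Power = P(Z > 1.282 − δ) = Φ(1.064) = 0.8563.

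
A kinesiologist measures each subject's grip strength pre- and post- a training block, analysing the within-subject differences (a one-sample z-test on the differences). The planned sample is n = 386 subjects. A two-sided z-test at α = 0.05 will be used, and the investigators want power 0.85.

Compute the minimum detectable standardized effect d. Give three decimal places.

Required noncentrality: δ = z_{0.025} + z_{0.15} = 1.960 + 1.036 = 2.996.
(The second rejection-region term Φ(−δ − z_{α/2}) is negligible and dropped.)
δ = d·√n ⇒ d = δ/√n = 2.996/√386 = 0.1525.

d ≈ 0.153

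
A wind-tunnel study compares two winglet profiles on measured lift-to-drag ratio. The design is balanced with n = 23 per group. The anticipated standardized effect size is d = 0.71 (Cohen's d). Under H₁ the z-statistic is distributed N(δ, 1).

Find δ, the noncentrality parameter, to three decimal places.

The noncentrality parameter scales effect size by the design's sample-size factor: δ = d·√(n/2) = 0.71 × √(23/2) = 2.4077

δ ≈ 2.408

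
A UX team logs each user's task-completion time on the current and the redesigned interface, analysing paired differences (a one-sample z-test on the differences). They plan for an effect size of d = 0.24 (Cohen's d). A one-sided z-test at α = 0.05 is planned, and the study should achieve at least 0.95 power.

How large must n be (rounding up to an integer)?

For power 0.95 need Φ(δ − z_{0.05}) = 0.95, so δ = z_{0.05} + z_{0.05} = 1.645 + 1.645 = 3.290.
δ = d·√n ⇒ n = (δ/d)² = (3.290 / 0.24)² = 187.88.
Rounding up, n = 188.

n = 188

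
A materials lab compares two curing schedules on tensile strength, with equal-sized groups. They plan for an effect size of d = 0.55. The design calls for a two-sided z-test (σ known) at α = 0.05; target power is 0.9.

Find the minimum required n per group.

n = 70 per group

For power 0.9 need Φ(δ − z_{0.025}) = 0.9, so δ = z_{0.025} + z_{0.10} = 1.960 + 1.282 = 3.242.
(The Φ(−δ − z_{α/2}) term is vanishingly small for δ > 0 and is dropped in the standard sample-size formula.)
δ = d·√(n/2) ⇒ n = 2(δ/d)² = 2 × (3.242 / 0.55)² = 69.47.
Rounding up, n = 70 per group.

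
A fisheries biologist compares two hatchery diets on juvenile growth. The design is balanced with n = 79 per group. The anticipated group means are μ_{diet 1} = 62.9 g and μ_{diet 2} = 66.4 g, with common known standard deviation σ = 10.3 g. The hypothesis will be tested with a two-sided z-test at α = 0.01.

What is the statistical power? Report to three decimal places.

Standardized effect: d = |μ_{diet 1} − μ_{diet 2}| / σ = |62.9 − 66.4| / 10.3 = 0.3398
Noncentrality parameter: δ = d·√(n/2) = 0.3398 × √(79/2) = 2.1356
Critical value for a two-sided test at α = 0.01: z_{α/2} = 2.576.
Power = Φ(δ − 2.576) + Φ(−δ − 2.576) = Φ(-0.440) + Φ(-4.711) = 0.3299 + 0.0000 = 0.3299.

Power ≈ 0.330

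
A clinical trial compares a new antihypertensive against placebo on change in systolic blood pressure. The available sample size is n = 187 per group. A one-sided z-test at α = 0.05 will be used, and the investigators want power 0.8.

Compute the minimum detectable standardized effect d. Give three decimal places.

Need Φ(δ − 1.645) = 0.8, so δ = 1.645 + 0.842 = 2.486.
δ = d·√(n/2) ⇒ d = δ/√(n/2) = 2.486/√(187/2) = 0.2571.

d ≈ 0.257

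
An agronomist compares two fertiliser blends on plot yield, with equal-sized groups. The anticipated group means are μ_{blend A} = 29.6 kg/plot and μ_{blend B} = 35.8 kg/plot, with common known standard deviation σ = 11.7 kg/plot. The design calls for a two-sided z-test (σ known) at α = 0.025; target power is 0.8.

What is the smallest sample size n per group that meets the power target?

n = 68 per group

Standardized effect: d = |μ_{blend A} − μ_{blend B}| / σ = |29.6 − 35.8| / 11.7 = 0.5299
For power 0.8 need Φ(δ − z_{0.0125}) = 0.8, so δ = z_{0.0125} + z_{0.20} = 2.241 + 0.842 = 3.083.
(The Φ(−δ − z_{α/2}) term is vanishingly small for δ > 0 and is dropped in the standard sample-size formula.)
δ = d·√(n/2) ⇒ n = 2(δ/d)² = 2 × (3.083 / 0.5299)² = 67.70.
Round up to the next whole unit.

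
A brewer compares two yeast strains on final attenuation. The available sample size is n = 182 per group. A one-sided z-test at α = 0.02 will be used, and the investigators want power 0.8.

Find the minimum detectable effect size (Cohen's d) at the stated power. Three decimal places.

Need Φ(δ − 2.054) = 0.8, so δ = 2.054 + 0.842 = 2.895.
δ = d·√(n/2) ⇒ d = δ/√(n/2) = 2.895/√(182/2) = 0.3035.

d ≈ 0.304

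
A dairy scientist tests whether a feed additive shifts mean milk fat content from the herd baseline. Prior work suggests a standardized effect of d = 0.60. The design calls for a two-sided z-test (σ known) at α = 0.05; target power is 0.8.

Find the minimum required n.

n = 22

Set Φ(δ − 1.960) = 0.8; then δ − 1.960 = Φ⁻¹(0.8) = 0.842, giving δ = 2.802.
(The Φ(−δ − z_{α/2}) term is vanishingly small for δ > 0 and is dropped in the standard sample-size formula.)
δ = d·√n ⇒ n = (δ/d)² = (2.802 / 0.60)² = 21.80.
Round up to the next whole unit.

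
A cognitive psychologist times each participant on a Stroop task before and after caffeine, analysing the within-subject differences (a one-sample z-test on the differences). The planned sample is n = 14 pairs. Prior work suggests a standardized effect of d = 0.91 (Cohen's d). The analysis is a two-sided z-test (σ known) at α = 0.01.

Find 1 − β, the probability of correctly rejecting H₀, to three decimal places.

Power ≈ 0.796

Noncentrality parameter: δ = d·√n = 0.91 × √14 = 3.4049
Critical value for a two-sided test at α = 0.01: z_{α/2} = 2.576.
Power = Φ(δ − 2.576) + Φ(−δ − 2.576) = Φ(0.829) + Φ(-5.981) = 0.7965 + 0.0000 = 0.7965.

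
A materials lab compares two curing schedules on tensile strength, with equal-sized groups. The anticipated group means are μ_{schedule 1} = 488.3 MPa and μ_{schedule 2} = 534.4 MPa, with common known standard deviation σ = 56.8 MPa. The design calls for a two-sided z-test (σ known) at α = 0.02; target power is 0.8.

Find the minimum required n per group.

n = 31 per group

Standardized effect: d = |μ_{schedule 1} − μ_{schedule 2}| / σ = |488.3 − 534.4| / 56.8 = 0.8116
Set Φ(δ − 2.326) = 0.8; then δ − 2.326 = Φ⁻¹(0.8) = 0.842, giving δ = 3.168.
(For δ > 0 the lower-tail rejection region contributes negligibly to power, so the one-term inversion is standard.)
δ = d·√(n/2) ⇒ n = 2(δ/d)² = 2 × (3.168 / 0.8116)² = 30.47.
Rounding up, n = 31 per group.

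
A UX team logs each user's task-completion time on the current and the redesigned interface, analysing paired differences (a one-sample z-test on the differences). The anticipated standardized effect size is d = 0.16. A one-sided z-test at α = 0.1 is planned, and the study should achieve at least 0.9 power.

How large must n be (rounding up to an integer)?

n = 257

For power 0.9 need Φ(δ − z_{0.1}) = 0.9, so δ = z_{0.1} + z_{0.10} = 1.282 + 1.282 = 2.563.
δ = d·√n ⇒ n = (δ/d)² = (2.563 / 0.16)² = 256.62.
Round up to the next whole unit.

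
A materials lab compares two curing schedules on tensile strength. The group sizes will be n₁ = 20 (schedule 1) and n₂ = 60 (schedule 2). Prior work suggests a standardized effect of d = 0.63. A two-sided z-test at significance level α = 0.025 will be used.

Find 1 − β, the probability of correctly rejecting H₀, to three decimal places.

Power ≈ 0.579

Noncentrality parameter: δ = d / √(1/n₁ + 1/n₂) = 0.63 / √(1/20 + 1/60) = 2.4400
Critical value for a two-sided test at α = 0.025: z_{α/2} = 2.241.
Power = Φ(δ − 2.241) + Φ(−δ − 2.241) = Φ(0.199) + Φ(-4.681) = 0.5787 + 0.0000 = 0.5787.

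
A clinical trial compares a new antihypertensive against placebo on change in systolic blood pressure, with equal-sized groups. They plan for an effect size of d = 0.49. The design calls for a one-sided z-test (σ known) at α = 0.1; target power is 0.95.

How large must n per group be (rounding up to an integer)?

n = 72 per group

For power 0.95 need Φ(δ − z_{0.1}) = 0.95, so δ = z_{0.1} + z_{0.05} = 1.282 + 1.645 = 2.926.
δ = d·√(n/2) ⇒ n = 2(δ/d)² = 2 × (2.926 / 0.49)² = 71.34.
Round up to the next whole unit.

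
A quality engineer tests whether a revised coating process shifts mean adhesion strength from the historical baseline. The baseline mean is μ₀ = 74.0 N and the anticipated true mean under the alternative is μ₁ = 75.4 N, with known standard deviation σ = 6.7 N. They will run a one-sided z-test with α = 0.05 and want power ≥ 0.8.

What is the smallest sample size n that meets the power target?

n = 142

Standardized effect: d = |μ₁ − μ₀| / σ = |75.4 − 74.0| / 6.7 = 0.2090
Set Φ(δ − 1.645) = 0.8; then δ − 1.645 = Φ⁻¹(0.8) = 0.842, giving δ = 2.486.
δ = d·√n ⇒ n = (δ/d)² = (2.486 / 0.2090)² = 141.60.
Rounding up, n = 142.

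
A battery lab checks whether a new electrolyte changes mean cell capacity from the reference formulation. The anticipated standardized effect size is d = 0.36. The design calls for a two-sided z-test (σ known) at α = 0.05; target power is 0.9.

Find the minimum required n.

n = 82

Set Φ(δ − 1.960) = 0.9; then δ − 1.960 = Φ⁻¹(0.9) = 1.282, giving δ = 3.242.
(Ignoring the negligible lower-tail rejection probability gives the usual closed-form inversion.)
δ = d·√n ⇒ n = (δ/d)² = (3.242 / 0.36)² = 81.08.
Round up to the next whole unit.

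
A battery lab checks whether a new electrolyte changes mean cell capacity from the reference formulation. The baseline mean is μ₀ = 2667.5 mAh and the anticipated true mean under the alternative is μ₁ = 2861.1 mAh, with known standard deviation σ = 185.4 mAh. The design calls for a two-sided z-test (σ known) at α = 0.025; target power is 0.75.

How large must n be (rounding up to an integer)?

n = 8

Standardized effect: d = |μ₁ − μ₀| / σ = |2861.1 − 2667.5| / 185.4 = 1.0442
For power 0.75 need Φ(δ − z_{0.0125}) = 0.75, so δ = z_{0.0125} + z_{0.25} = 2.241 + 0.674 = 2.916.
(The Φ(−δ − z_{α/2}) term is vanishingly small for δ > 0 and is dropped in the standard sample-size formula.)
δ = d·√n ⇒ n = (δ/d)² = (2.916 / 1.0442)² = 7.80.
Round up to the next whole unit.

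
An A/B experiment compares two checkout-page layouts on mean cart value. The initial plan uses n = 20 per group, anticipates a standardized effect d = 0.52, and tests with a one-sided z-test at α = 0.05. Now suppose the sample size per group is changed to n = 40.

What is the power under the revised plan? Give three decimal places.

Power ≈ 0.752

With n = 40 per group: δ = d·√(n/2) = 0.52 × √(40/2) = 2.3255. Critical value z_{0.05} = 1.645.
Revised power = P(Z > 1.645 − δ) = Φ(0.681) = 0.7520.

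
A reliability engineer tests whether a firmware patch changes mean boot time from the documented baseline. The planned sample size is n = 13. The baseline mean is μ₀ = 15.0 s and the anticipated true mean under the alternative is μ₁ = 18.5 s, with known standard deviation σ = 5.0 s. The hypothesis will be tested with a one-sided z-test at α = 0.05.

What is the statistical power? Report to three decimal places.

Standardized effect: d = |μ₁ − μ₀| / σ = |18.5 − 15.0| / 5.0 = 0.7000
Noncentrality parameter: δ = d·√n = 0.7000 × √13 = 2.5239
Critical value for a one-sided test at α = 0.05: z_α = 1.645.
Power = Φ(δ − 1.645) = Φ(0.879) = 0.8103.

Power ≈ 0.810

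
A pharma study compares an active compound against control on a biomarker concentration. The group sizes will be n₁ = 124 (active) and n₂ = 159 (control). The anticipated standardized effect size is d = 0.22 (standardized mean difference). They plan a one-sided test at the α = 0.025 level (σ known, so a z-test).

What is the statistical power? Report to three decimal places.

Power ≈ 0.451

Noncentrality parameter: δ = d / √(1/n₁ + 1/n₂) = 0.22 / √(1/124 + 1/159) = 1.8363
Critical value for a one-sided test at α = 0.025: z_α = 1.960.
Power = P(Z > 1.960 − δ) = Φ(-0.124) = 0.4508.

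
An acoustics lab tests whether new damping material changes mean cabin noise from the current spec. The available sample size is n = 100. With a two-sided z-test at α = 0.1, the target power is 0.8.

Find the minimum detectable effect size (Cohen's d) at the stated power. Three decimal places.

d ≈ 0.249

Required noncentrality: δ = z_{0.05} + z_{0.20} = 1.645 + 0.842 = 2.486.
(Lower-tail contribution to power is negligible for δ > 0.)
δ = d·√n ⇒ d = δ/√n = 2.486/√100 = 0.2486.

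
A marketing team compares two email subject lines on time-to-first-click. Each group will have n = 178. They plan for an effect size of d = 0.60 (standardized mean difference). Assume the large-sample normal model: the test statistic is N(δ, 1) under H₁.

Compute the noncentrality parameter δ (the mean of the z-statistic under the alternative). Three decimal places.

δ ≈ 5.660

The noncentrality parameter scales effect size by the design's sample-size factor: δ = d·√(n/2) = 0.60 × √(178/2) = 5.6604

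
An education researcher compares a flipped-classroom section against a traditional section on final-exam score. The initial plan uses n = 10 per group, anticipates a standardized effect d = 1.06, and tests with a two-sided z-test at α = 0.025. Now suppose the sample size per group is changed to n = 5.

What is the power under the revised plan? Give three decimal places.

Power ≈ 0.286

With n = 5 per group: δ = d·√(n/2) = 1.06 × √(5/2) = 1.6760. Critical value z_{0.0125} = 2.241.
Revised power = Φ(δ − 2.241) + Φ(−δ − 2.241) = Φ(-0.565) + Φ(-3.917) = 0.2859 + 0.0000 = 0.2859.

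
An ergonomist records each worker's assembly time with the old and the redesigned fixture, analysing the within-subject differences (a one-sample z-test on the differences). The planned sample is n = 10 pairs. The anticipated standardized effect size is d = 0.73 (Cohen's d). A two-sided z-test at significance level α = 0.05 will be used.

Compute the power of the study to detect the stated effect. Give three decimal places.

Noncentrality parameter: δ = d·√n = 0.73 × √10 = 2.3085
Critical value for a two-sided test at α = 0.05: z_{α/2} = 1.960.
Power = Φ(δ − 1.960) + Φ(−δ − 1.960) = Φ(0.348) + Φ(-4.268) = 0.6363 + 0.0000 = 0.6363.

Power ≈ 0.636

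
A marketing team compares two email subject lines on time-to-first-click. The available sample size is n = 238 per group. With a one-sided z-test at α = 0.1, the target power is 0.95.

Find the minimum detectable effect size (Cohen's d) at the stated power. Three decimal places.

Required noncentrality: δ = z_{0.1} + z_{0.05} = 1.282 + 1.645 = 2.926.
δ = d·√(n/2) ⇒ d = δ/√(n/2) = 2.926/√(238/2) = 0.2683.

d ≈ 0.268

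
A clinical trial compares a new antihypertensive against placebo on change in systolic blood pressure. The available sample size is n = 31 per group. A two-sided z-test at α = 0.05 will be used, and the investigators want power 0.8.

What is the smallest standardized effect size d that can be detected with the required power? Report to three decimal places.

d ≈ 0.712

Need Φ(δ − 1.960) = 0.8, so δ = 1.960 + 0.842 = 2.802.
(Lower-tail contribution to power is negligible for δ > 0.)
δ = d·√(n/2) ⇒ d = δ/√(n/2) = 2.802/√(31/2) = 0.7116.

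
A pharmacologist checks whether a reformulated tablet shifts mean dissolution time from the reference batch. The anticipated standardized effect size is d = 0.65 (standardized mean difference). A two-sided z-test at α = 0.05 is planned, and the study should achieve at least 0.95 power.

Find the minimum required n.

Set Φ(δ − 1.960) = 0.95; then δ − 1.960 = Φ⁻¹(0.95) = 1.645, giving δ = 3.605.
(The Φ(−δ − z_{α/2}) term is vanishingly small for δ > 0 and is dropped in the standard sample-size formula.)
δ = d·√n ⇒ n = (δ/d)² = (3.605 / 0.65)² = 30.76.
Rounding up, n = 31.

n = 31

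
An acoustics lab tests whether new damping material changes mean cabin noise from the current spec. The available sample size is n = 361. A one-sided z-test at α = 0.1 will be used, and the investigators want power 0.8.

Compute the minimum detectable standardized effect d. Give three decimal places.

Need Φ(δ − 1.282) = 0.8, so δ = 1.282 + 0.842 = 2.123.
δ = d·√n ⇒ d = δ/√n = 2.123/√361 = 0.1117.

d ≈ 0.112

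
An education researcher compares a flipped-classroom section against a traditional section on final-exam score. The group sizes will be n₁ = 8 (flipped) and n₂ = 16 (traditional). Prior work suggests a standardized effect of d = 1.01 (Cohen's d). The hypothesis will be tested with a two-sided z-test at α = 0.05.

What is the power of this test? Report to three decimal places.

Power ≈ 0.645

Noncentrality parameter: δ = d / √(1/n₁ + 1/n₂) = 1.01 / √(1/8 + 1/16) = 2.3325
Critical value for a two-sided test at α = 0.05: z_{α/2} = 1.960.
Power = Φ(δ − 1.960) + Φ(−δ − 1.960) = Φ(0.373) + Φ(-4.292) = 0.6453 + 0.0000 = 0.6453.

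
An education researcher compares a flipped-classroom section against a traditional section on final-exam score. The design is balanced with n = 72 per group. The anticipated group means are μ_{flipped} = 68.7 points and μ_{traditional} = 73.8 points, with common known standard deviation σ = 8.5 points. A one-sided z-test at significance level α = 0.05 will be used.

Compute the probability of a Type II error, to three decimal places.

Standardized effect: d = |μ_{flipped} − μ_{traditional}| / σ = |68.7 − 73.8| / 8.5 = 0.6000
Noncentrality parameter: δ = d·√(n/2) = 0.6000 × √(72/2) = 3.6000
One-sided α = 0.05 → critical value z_{0.05} = 1.645.
Power = P(Z > 1.645 − δ) = Φ(1.955) = 0.9747.
Type II error: β = 1 − power = 1 − 0.9747 = 0.0253.

β ≈ 0.025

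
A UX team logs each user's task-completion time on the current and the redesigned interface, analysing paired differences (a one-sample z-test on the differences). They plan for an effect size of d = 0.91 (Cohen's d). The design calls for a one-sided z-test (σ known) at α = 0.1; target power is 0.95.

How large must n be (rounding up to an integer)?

Set Φ(δ − 1.282) = 0.95; then δ − 1.282 = Φ⁻¹(0.95) = 1.645, giving δ = 2.926.
δ = d·√n ⇒ n = (δ/d)² = (2.926 / 0.91)² = 10.34.
Round up to the next whole unit.

n = 11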